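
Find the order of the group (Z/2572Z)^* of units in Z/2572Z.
(Z/2572Z)^* consists of the classes a with gcd(a, 2572) = 1, so its order is φ(2572). φ is multiplicative, with φ(p^e) = p^e − p^(e−1). Factorise 2572 = 2^2 · 643. Then
  φ(2572) = (2^2 − 2^1) · (643 − 1) = 2 · 642 = 1284.
Thus |(Z/2572Z)^*| = 1284.

Final answer: |(Z/2572Z)^*| = 1284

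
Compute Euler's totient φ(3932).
φ is multiplicative, with φ(p^e) = p^e − p^(e−1). Factorise 3932 = 2^2 · 983. Then
  φ(3932) = (2^2 − 2^1) · (983 − 1) = 2 · 982 = 1964.

Final answer: φ(3932) = 1964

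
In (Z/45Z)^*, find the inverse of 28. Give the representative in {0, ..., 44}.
28^(−1) ≡ 37 (mod 45)

Apply the extended Euclidean algorithm to (45, 28), tracking rows (r, s, t) with s·45 + t·28 = r. Each division r_prev = q·r_cur + r_new produces the new row as (previous row) − q·(current row):
  row A: (45, 1, 0)   [1·45 + 0·28 = 45]
  row B: (28, 0, 1)   [0·45 + 1·28 = 28]
  45 = 1·28 + 17   → row C = row A − 1·row B = (17, 1, −1)   [check: 1·45 − 1·28 = 17]
  28 = 1·17 + 11   → row D = row B − 1·row C = (11, −1, 2)   [check: −1·45 + 2·28 = 11]
  17 = 1·11 + 6   → row E = row C − 1·row D = (6, 2, −3)   [check: 2·45 − 3·28 = 6]
  11 = 1·6 + 5   → row F = row D − 1·row E = (5, −3, 5)   [check: −3·45 + 5·28 = 5]
  6 = 1·5 + 1   → row G = row E − 1·row F = (1, 5, −8)   [check: 5·45 − 8·28 = 1]
  5 = 5·1 + 0   → remainder 0, stop. gcd = 1 (last nonzero row G).
The gcd is 1, so 28 is invertible mod 45. The last nonzero row gives 5·45 − 8·28 = 1, so t = −8. So 28^(−1) ≡ −8 ≡ 37 (mod 45). Verify: 28 · 37 = 1036 ≡ 1 (mod 45). ✓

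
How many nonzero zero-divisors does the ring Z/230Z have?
In Z/230Z each nonzero element is either a unit (gcd with 230 is 1) or a zero-divisor (gcd > 1). The number of units is φ(230): factorise 230 = 2 · 5 · 23, so φ(230) = (2 − 1) · (5 − 1) · (23 − 1) = 1 · 4 · 22 = 88. The nonzero elements number 230 − 1 = 229. Hence the nonzero zero-divisors number 229 − 88 = 141.

Final answer: Z/230Z has 141 nonzero zero-divisors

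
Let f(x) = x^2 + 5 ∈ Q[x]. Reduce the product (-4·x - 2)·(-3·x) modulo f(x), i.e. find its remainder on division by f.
First multiply in Q[x] without reducing: a · b = 12·x^2 + 6·x. Now divide by f(x) = x^2 + 5, eliminating the leading term at each step:
  leading term 12·x^2: subtract (12)·f(x) = 12·x^2 + 60, leaving 6·x - 60
The degree is now < 2, so this is the remainder. Hence a · b ≡ 6·x - 60 in Q[x]/(f).

Final answer: a · b ≡ 6·x - 60 (mod f(x))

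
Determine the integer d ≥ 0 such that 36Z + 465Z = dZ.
In the PID Z, (a, b) is generated by gcd(a, b). Compute gcd(465, 36) with the extended Euclidean algorithm, tracking rows (r, s, t) with s·465 + t·36 = r:
  row A: (465, 1, 0)   [1·465 + 0·36 = 465]
  row B: (36, 0, 1)   [0·465 + 1·36 = 36]
  465 = 12·36 + 33   → row C = row A − 12·row B = (33, 1, −12)   [check: 1·465 − 12·36 = 33]
  36 = 1·33 + 3   → row D = row B − 1·row C = (3, −1, 13)   [check: −1·465 + 13·36 = 3]
  33 = 11·3 + 0   → remainder 0, stop. gcd = 3 (last nonzero row D).
So gcd(36, 465) = 3, with Bézout identity −1·465 + 13·36 = 3. Containment (⊇): the Bézout identity exhibits 3 as an element of (36, 465), giving (3) ⊆ (36, 465). Containment (⊆): since 3 | 36 and 3 | 465 (36 = 3·12, 465 = 3·155), every Z-linear combination of 36 and 465 is divisible by 3, so (36, 465) ⊆ (3). Therefore (36, 465) = (3), d = 3.

Final answer: (36, 465) = (3); d = 3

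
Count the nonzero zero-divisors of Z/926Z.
In Z/926Z each nonzero element is either a unit (gcd with 926 is 1) or a zero-divisor (gcd > 1). The number of units is φ(926): factorise 926 = 2 · 463, so φ(926) = (2 − 1) · (463 − 1) = 1 · 462 = 462. The nonzero elements number 926 − 1 = 925. Hence the nonzero zero-divisors number 925 − 462 = 463.

Final answer: Z/926Z has 463 nonzero zero-divisors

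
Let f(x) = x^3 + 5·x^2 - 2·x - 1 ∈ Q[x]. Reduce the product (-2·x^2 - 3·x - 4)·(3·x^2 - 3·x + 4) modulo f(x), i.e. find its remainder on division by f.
First multiply in Q[x] without reducing: a · b = -6·x^4 - 3·x^3 - 11·x^2 - 16. Now divide by f(x) = x^3 + 5·x^2 - 2·x - 1, eliminating the leading term at each step:
  leading term -6·x^4: subtract (-6·x)·f(x) = -6·x^4 - 30·x^3 + 12·x^2 + 6·x, leaving 27·x^3 - 23·x^2 - 6·x - 16
  leading term 27·x^3: subtract (27)·f(x) = 27·x^3 + 135·x^2 - 54·x - 27, leaving -158·x^2 + 48·x + 11
The degree is now < 3, so this is the remainder. Hence a · b ≡ -158·x^2 + 48·x + 11 in Q[x]/(f).

Final answer: a · b ≡ -158·x^2 + 48·x + 11 (mod f(x))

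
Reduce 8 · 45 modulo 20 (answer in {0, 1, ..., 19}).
Reduce the factors first: 45 ≡ 5 (mod 20), so 8 · 45 ≡ 8 · 5 (mod 20). 8 · 5 = 40. Dividing by 20: 40 = 2·20 + 0. So (8 · 45) mod 20 = 0.

Final answer: 0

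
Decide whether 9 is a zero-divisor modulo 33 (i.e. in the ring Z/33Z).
gcd(9, 33) = 3 > 1, so 9 is not a unit in Z/33Z. In Z/nZ every nonzero non-unit is a zero-divisor: explicitly, take b = 33/gcd = 11 ≠ 0 (mod 33); then 9·11 = 99 = 3·33, i.e. 9·11 ≡ 0 (mod 33). So 9 is a zero-divisor.

Final answer: YES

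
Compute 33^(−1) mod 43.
Apply the extended Euclidean algorithm to (43, 33), tracking rows (r, s, t) with s·43 + t·33 = r. Each division r_prev = q·r_cur + r_new produces the new row as (previous row) − q·(current row):
  row A: (43, 1, 0)   [1·43 + 0·33 = 43]
  row B: (33, 0, 1)   [0·43 + 1·33 = 33]
  43 = 1·33 + 10   → row C = row A − 1·row B = (10, 1, −1)   [check: 1·43 − 1·33 = 10]
  33 = 3·10 + 3   → row D = row B − 3·row C = (3, −3, 4)   [check: −3·43 + 4·33 = 3]
  10 = 3·3 + 1   → row E = row C − 3·row D = (1, 10, −13)   [check: 10·43 − 13·33 = 1]
  3 = 3·1 + 0   → remainder 0, stop. gcd = 1 (last nonzero row E).
The gcd is 1, so 33 is invertible mod 43. The last nonzero row gives 10·43 − 13·33 = 1, so t = −13. So 33^(−1) ≡ −13 ≡ 30 (mod 43). Verify: 33 · 30 = 990 ≡ 1 (mod 43). ✓

Final answer: 33^(−1) ≡ 30 (mod 43)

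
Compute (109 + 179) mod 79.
51

Reduce the summands first: 109 ≡ 30, 179 ≡ 21 (mod 79), so 109 + 179 ≡ 30 + 21 (mod 79). 30 + 21 = 51; 51 = 0·79 + 51, so (109 + 179) mod 79 = 51.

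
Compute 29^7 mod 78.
29

Use repeated squaring. Binary(7) = 111. Walk through the bits of the exponent 7 left-to-right: at each bit after the leading one, square the running value, then multiply by 29 if the bit is 1 (always reducing mod 78):
  bit 1 = 1 (leading): start with 29.
  bit 2 = 1: square 29^2 = 841 ≡ 61; bit is 1, so multiply 61·29 = 1769 ≡ 53 (mod 78).
  bit 3 = 1: square 53^2 = 2809 ≡ 1; bit is 1, so multiply 1·29 = 29 (mod 78).
Final value: 29^7 ≡ 29 (mod 78).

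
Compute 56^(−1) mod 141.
Apply the extended Euclidean algorithm to (141, 56), tracking rows (r, s, t) with s·141 + t·56 = r. Each division r_prev = q·r_cur + r_new produces the new row as (previous row) − q·(current row):
  row A: (141, 1, 0)   [1·141 + 0·56 = 141]
  row B: (56, 0, 1)   [0·141 + 1·56 = 56]
  141 = 2·56 + 29   → row C = row A − 2·row B = (29, 1, −2)   [check: 1·141 − 2·56 = 29]
  56 = 1·29 + 27   → row D = row B − 1·row C = (27, −1, 3)   [check: −1·141 + 3·56 = 27]
  29 = 1·27 + 2   → row E = row C − 1·row D = (2, 2, −5)   [check: 2·141 − 5·56 = 2]
  27 = 13·2 + 1   → row F = row D − 13·row E = (1, −27, 68)   [check: −27·141 + 68·56 = 1]
  2 = 2·1 + 0   → remainder 0, stop. gcd = 1 (last nonzero row F).
The gcd is 1, so 56 is invertible mod 141. The last nonzero row gives −27·141 + 68·56 = 1, so t = 68. So 56^(−1) ≡ 68 (mod 141). Verify: 56 · 68 = 3808 ≡ 1 (mod 141). ✓

Final answer: 56^(−1) ≡ 68 (mod 141)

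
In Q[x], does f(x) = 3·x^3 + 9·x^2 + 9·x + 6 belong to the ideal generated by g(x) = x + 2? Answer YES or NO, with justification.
YES

In Q[x] the ideal (g) consists of all multiples of g, so f ∈ (g) iff g | f, i.e. iff the remainder of f on division by g is 0. Divide f by g (g is monic, so eliminate the leading term of the running remainder at each step):
  leading term 3·x^3: subtract (3·x^2)·g(x) = 3·x^3 + 6·x^2, leaving 3·x^2 + 9·x + 6
  leading term 3·x^2: subtract (3·x)·g(x) = 3·x^2 + 6·x, leaving 3·x + 6
  leading term 3·x: subtract (3)·g(x) = 3·x + 6, leaving 0
The remainder is 0, so f(x) = g(x) · h(x) with h(x) = 3·x^2 + 3·x + 3. Hence g | f, i.e. f ∈ (g).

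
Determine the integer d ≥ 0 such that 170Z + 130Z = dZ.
(170, 130) = (10); d = 10

In the PID Z, (a, b) is generated by gcd(a, b). Compute gcd(170, 130) with the extended Euclidean algorithm, tracking rows (r, s, t) with s·170 + t·130 = r:
  row A: (170, 1, 0)   [1·170 + 0·130 = 170]
  row B: (130, 0, 1)   [0·170 + 1·130 = 130]
  170 = 1·130 + 40   → row C = row A − 1·row B = (40, 1, −1)   [check: 1·170 − 1·130 = 40]
  130 = 3·40 + 10   → row D = row B − 3·row C = (10, −3, 4)   [check: −3·170 + 4·130 = 10]
  40 = 4·10 + 0   → remainder 0, stop. gcd = 10 (last nonzero row D).
So gcd(170, 130) = 10, with Bézout identity −3·170 + 4·130 = 10. Containment (⊇): the Bézout identity exhibits 10 as an element of (170, 130), giving (10) ⊆ (170, 130). Containment (⊆): since 10 | 170 and 10 | 130 (170 = 10·17, 130 = 10·13), every Z-linear combination of 170 and 130 is divisible by 10, so (170, 130) ⊆ (10). Therefore (170, 130) = (10), d = 10.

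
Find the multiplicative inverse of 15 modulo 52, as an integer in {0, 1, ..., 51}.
Apply the extended Euclidean algorithm to (52, 15), tracking rows (r, s, t) with s·52 + t·15 = r. Each division r_prev = q·r_cur + r_new produces the new row as (previous row) − q·(current row):
  row A: (52, 1, 0)   [1·52 + 0·15 = 52]
  row B: (15, 0, 1)   [0·52 + 1·15 = 15]
  52 = 3·15 + 7   → row C = row A − 3·row B = (7, 1, −3)   [check: 1·52 − 3·15 = 7]
  15 = 2·7 + 1   → row D = row B − 2·row C = (1, −2, 7)   [check: −2·52 + 7·15 = 1]
  7 = 7·1 + 0   → remainder 0, stop. gcd = 1 (last nonzero row D).
The gcd is 1, so 15 is invertible mod 52. The last nonzero row gives −2·52 + 7·15 = 1, so t = 7. So 15^(−1) ≡ 7 (mod 52). Verify: 15 · 7 = 105 ≡ 1 (mod 52). ✓

Final answer: 15^(−1) ≡ 7 (mod 52)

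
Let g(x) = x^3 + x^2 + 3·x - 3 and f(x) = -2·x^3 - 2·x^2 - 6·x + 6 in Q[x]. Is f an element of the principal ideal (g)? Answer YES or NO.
In Q[x] the ideal (g) consists of all multiples of g, so f ∈ (g) iff g | f, i.e. iff the remainder of f on division by g is 0. Divide f by g (g is monic, so eliminate the leading term of the running remainder at each step):
  leading term -2·x^3: subtract (-2)·g(x) = -2·x^3 - 2·x^2 - 6·x + 6, leaving 0
The remainder is 0, so f(x) = g(x) · h(x) with h(x) = -2. Hence g | f, i.e. f ∈ (g).

Final answer: YES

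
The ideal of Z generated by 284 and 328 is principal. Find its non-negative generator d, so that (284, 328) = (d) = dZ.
In the PID Z, (a, b) is generated by gcd(a, b). Compute gcd(328, 284) with the extended Euclidean algorithm, tracking rows (r, s, t) with s·328 + t·284 = r:
  row A: (328, 1, 0)   [1·328 + 0·284 = 328]
  row B: (284, 0, 1)   [0·328 + 1·284 = 284]
  328 = 1·284 + 44   → row C = row A − 1·row B = (44, 1, −1)   [check: 1·328 − 1·284 = 44]
  284 = 6·44 + 20   → row D = row B − 6·row C = (20, −6, 7)   [check: −6·328 + 7·284 = 20]
  44 = 2·20 + 4   → row E = row C − 2·row D = (4, 13, −15)   [check: 13·328 − 15·284 = 4]
  20 = 5·4 + 0   → remainder 0, stop. gcd = 4 (last nonzero row E).
So gcd(284, 328) = 4, with Bézout identity 13·328 − 15·284 = 4. Containment (⊇): the Bézout identity exhibits 4 as an element of (284, 328), giving (4) ⊆ (284, 328). Containment (⊆): since 4 | 284 and 4 | 328 (284 = 4·71, 328 = 4·82), every Z-linear combination of 284 and 328 is divisible by 4, so (284, 328) ⊆ (4). Therefore (284, 328) = (4), d = 4.

Final answer: (284, 328) = (4); d = 4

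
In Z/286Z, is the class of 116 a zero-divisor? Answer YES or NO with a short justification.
YES

gcd(116, 286) = 2 > 1, so 116 is not a unit in Z/286Z. In Z/nZ every nonzero non-unit is a zero-divisor: explicitly, take b = 286/gcd = 143 ≠ 0 (mod 286); then 116·143 = 16588 = 58·286, i.e. 116·143 ≡ 0 (mod 286). So 116 is a zero-divisor.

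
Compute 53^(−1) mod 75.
Apply the extended Euclidean algorithm to (75, 53), tracking rows (r, s, t) with s·75 + t·53 = r. Each division r_prev = q·r_cur + r_new produces the new row as (previous row) − q·(current row):
  row A: (75, 1, 0)   [1·75 + 0·53 = 75]
  row B: (53, 0, 1)   [0·75 + 1·53 = 53]
  75 = 1·53 + 22   → row C = row A − 1·row B = (22, 1, −1)   [check: 1·75 − 1·53 = 22]
  53 = 2·22 + 9   → row D = row B − 2·row C = (9, −2, 3)   [check: −2·75 + 3·53 = 9]
  22 = 2·9 + 4   → row E = row C − 2·row D = (4, 5, −7)   [check: 5·75 − 7·53 = 4]
  9 = 2·4 + 1   → row F = row D − 2·row E = (1, −12, 17)   [check: −12·75 + 17·53 = 1]
  4 = 4·1 + 0   → remainder 0, stop. gcd = 1 (last nonzero row F).
The gcd is 1, so 53 is invertible mod 75. The last nonzero row gives −12·75 + 17·53 = 1, so t = 17. So 53^(−1) ≡ 17 (mod 75). Verify: 53 · 17 = 901 ≡ 1 (mod 75). ✓

Final answer: 53^(−1) ≡ 17 (mod 75)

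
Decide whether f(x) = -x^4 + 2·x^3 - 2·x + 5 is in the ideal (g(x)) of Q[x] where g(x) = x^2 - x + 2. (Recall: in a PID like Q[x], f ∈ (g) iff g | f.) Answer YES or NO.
NO

In Q[x] the ideal (g) consists of all multiples of g, so f ∈ (g) iff g | f, i.e. iff the remainder of f on division by g is 0. Divide f by g (g is monic, so eliminate the leading term of the running remainder at each step):
  leading term -x^4: subtract (-x^2)·g(x) = -x^4 + x^3 - 2·x^2, leaving x^3 + 2·x^2 - 2·x + 5
  leading term x^3: subtract (x)·g(x) = x^3 - x^2 + 2·x, leaving 3·x^2 - 4·x + 5
  leading term 3·x^2: subtract (3)·g(x) = 3·x^2 - 3·x + 6, leaving -x - 1
The remainder r(x) = -x - 1 ≠ 0 (and deg r < deg g), so g ∤ f, i.e. f ∉ (g).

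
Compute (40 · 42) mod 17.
14

Reduce the factors first: 40 ≡ 6, 42 ≡ 8 (mod 17), so 40 · 42 ≡ 6 · 8 (mod 17). 6 · 8 = 48. Dividing by 17: 48 = 2·17 + 14. So (40 · 42) mod 17 = 14.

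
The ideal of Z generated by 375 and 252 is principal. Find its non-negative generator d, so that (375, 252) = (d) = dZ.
In the PID Z, (a, b) is generated by gcd(a, b). Compute gcd(375, 252) with the extended Euclidean algorithm, tracking rows (r, s, t) with s·375 + t·252 = r:
  row A: (375, 1, 0)   [1·375 + 0·252 = 375]
  row B: (252, 0, 1)   [0·375 + 1·252 = 252]
  375 = 1·252 + 123   → row C = row A − 1·row B = (123, 1, −1)   [check: 1·375 − 1·252 = 123]
  252 = 2·123 + 6   → row D = row B − 2·row C = (6, −2, 3)   [check: −2·375 + 3·252 = 6]
  123 = 20·6 + 3   → row E = row C − 20·row D = (3, 41, −61)   [check: 41·375 − 61·252 = 3]
  6 = 2·3 + 0   → remainder 0, stop. gcd = 3 (last nonzero row E).
So gcd(375, 252) = 3, with Bézout identity 41·375 − 61·252 = 3. Containment (⊇): the Bézout identity exhibits 3 as an element of (375, 252), giving (3) ⊆ (375, 252). Containment (⊆): since 3 | 375 and 3 | 252 (375 = 3·125, 252 = 3·84), every Z-linear combination of 375 and 252 is divisible by 3, so (375, 252) ⊆ (3). Therefore (375, 252) = (3), d = 3.

Final answer: (375, 252) = (3); d = 3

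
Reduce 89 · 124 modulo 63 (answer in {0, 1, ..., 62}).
Reduce the factors first: 89 ≡ 26, 124 ≡ 61 (mod 63), so 89 · 124 ≡ 26 · 61 (mod 63). 26 · 61 = 1586. Dividing by 63: 1586 = 25·63 + 11. So (89 · 124) mod 63 = 11.

Final answer: 11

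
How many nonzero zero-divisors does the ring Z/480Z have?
In Z/480Z each nonzero element is either a unit (gcd with 480 is 1) or a zero-divisor (gcd > 1). The number of units is φ(480): factorise 480 = 2^5 · 3 · 5, so φ(480) = (2^5 − 2^4) · (3 − 1) · (5 − 1) = 16 · 2 · 4 = 128. The nonzero elements number 480 − 1 = 479. Hence the nonzero zero-divisors number 479 − 128 = 351.

Final answer: Z/480Z has 351 nonzero zero-divisors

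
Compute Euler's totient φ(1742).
φ(1742) = 792

φ is multiplicative, with φ(p^e) = p^e − p^(e−1). Factorise 1742 = 2 · 13 · 67. Then
  φ(1742) = (2 − 1) · (13 − 1) · (67 − 1) = 1 · 12 · 66 = 792.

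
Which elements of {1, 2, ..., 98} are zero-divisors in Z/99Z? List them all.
An element a ∈ Z/99Z (with a ≠ 0) is a zero-divisor iff gcd(a, 99) > 1 (because a is a unit precisely when gcd(a, n) = 1, and in Z/nZ every nonzero, non-unit element is a zero-divisor). Scan a = 1, ..., 98 and keep those with gcd(a, 99) > 1:
  gcd(3, 99) = 3, gcd(6, 99) = 3, gcd(9, 99) = 9, gcd(11, 99) = 11, gcd(12, 99) = 3, gcd(15, 99) = 3, gcd(18, 99) = 9, gcd(21, 99) = 3, gcd(22, 99) = 11, gcd(24, 99) = 3, gcd(27, 99) = 9, gcd(30, 99) = 3, gcd(33, 99) = 33, gcd(36, 99) = 9, gcd(39, 99) = 3, gcd(42, 99) = 3, gcd(44, 99) = 11, gcd(45, 99) = 9, gcd(48, 99) = 3, gcd(51, 99) = 3, gcd(54, 99) = 9, gcd(55, 99) = 11, gcd(57, 99) = 3, gcd(60, 99) = 3, gcd(63, 99) = 9, gcd(66, 99) = 33, gcd(69, 99) = 3, gcd(72, 99) = 9, gcd(75, 99) = 3, gcd(77, 99) = 11, gcd(78, 99) = 3, gcd(81, 99) = 9, gcd(84, 99) = 3, gcd(87, 99) = 3, gcd(88, 99) = 11, gcd(90, 99) = 9, gcd(93, 99) = 3, gcd(96, 99) = 3.
All other a ∈ {1, ..., 98} have gcd(a, 99) = 1 and are units. So the nonzero zero-divisors are exactly the 38 values of a appearing in this scan.

Final answer: nonzero zero-divisors of Z/99Z = {3, 6, 9, 11, 12, 15, 18, 21, 22, 24, 27, 30, 33, 36, 39, 42, 44, 45, 48, 51, 54, 55, 57, 60, 63, 66, 69, 72, 75, 77, 78, 81, 84, 87, 88, 90, 93, 96}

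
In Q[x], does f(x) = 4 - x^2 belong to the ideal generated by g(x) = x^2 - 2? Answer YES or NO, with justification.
NO

In Q[x] the ideal (g) consists of all multiples of g, so f ∈ (g) iff g | f, i.e. iff the remainder of f on division by g is 0. Divide f by g (g is monic, so eliminate the leading term of the running remainder at each step):
  leading term -x^2: subtract (-1)·g(x) = 2 - x^2, leaving 2
The remainder r(x) = 2 ≠ 0 (and deg r < deg g), so g ∤ f, i.e. f ∉ (g).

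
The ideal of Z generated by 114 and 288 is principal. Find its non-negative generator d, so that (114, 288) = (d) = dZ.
(114, 288) = (6); d = 6

In the PID Z, (a, b) is generated by gcd(a, b). Compute gcd(288, 114) with the extended Euclidean algorithm, tracking rows (r, s, t) with s·288 + t·114 = r:
  row A: (288, 1, 0)   [1·288 + 0·114 = 288]
  row B: (114, 0, 1)   [0·288 + 1·114 = 114]
  288 = 2·114 + 60   → row C = row A − 2·row B = (60, 1, −2)   [check: 1·288 − 2·114 = 60]
  114 = 1·60 + 54   → row D = row B − 1·row C = (54, −1, 3)   [check: −1·288 + 3·114 = 54]
  60 = 1·54 + 6   → row E = row C − 1·row D = (6, 2, −5)   [check: 2·288 − 5·114 = 6]
  54 = 9·6 + 0   → remainder 0, stop. gcd = 6 (last nonzero row E).
So gcd(114, 288) = 6, with Bézout identity 2·288 − 5·114 = 6. Containment (⊇): the Bézout identity exhibits 6 as an element of (114, 288), giving (6) ⊆ (114, 288). Containment (⊆): since 6 | 114 and 6 | 288 (114 = 6·19, 288 = 6·48), every Z-linear combination of 114 and 288 is divisible by 6, so (114, 288) ⊆ (6). Therefore (114, 288) = (6), d = 6.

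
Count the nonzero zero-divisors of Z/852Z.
Z/852Z has 571 nonzero zero-divisors

In Z/852Z each nonzero element is either a unit (gcd with 852 is 1) or a zero-divisor (gcd > 1). The number of units is φ(852): factorise 852 = 2^2 · 3 · 71, so φ(852) = (2^2 − 2^1) · (3 − 1) · (71 − 1) = 2 · 2 · 70 = 280. The nonzero elements number 852 − 1 = 851. Hence the nonzero zero-divisors number 851 − 280 = 571.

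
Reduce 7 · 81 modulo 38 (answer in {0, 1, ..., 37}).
Reduce the factors first: 81 ≡ 5 (mod 38), so 7 · 81 ≡ 7 · 5 (mod 38). 7 · 5 = 35. Dividing by 38: 35 = 0·38 + 35. So (7 · 81) mod 38 = 35.

Final answer: 35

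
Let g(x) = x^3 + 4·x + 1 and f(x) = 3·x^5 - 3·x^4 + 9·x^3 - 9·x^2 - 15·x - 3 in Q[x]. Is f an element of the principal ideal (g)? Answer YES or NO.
YES

In Q[x] the ideal (g) consists of all multiples of g, so f ∈ (g) iff g | f, i.e. iff the remainder of f on division by g is 0. Divide f by g (g is monic, so eliminate the leading term of the running remainder at each step):
  leading term 3·x^5: subtract (3·x^2)·g(x) = 3·x^5 + 12·x^3 + 3·x^2, leaving -3·x^4 - 3·x^3 - 12·x^2 - 15·x - 3
  leading term -3·x^4: subtract (-3·x)·g(x) = -3·x^4 - 12·x^2 - 3·x, leaving -3·x^3 - 12·x - 3
  leading term -3·x^3: subtract (-3)·g(x) = -3·x^3 - 12·x - 3, leaving 0
The remainder is 0, so f(x) = g(x) · h(x) with h(x) = 3·x^2 - 3·x - 3. Hence g | f, i.e. f ∈ (g).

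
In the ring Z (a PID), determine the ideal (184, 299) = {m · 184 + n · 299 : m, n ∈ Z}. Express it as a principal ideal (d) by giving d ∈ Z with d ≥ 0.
In the PID Z, (a, b) is generated by gcd(a, b). Compute gcd(299, 184) with the extended Euclidean algorithm, tracking rows (r, s, t) with s·299 + t·184 = r:
  row A: (299, 1, 0)   [1·299 + 0·184 = 299]
  row B: (184, 0, 1)   [0·299 + 1·184 = 184]
  299 = 1·184 + 115   → row C = row A − 1·row B = (115, 1, −1)   [check: 1·299 − 1·184 = 115]
  184 = 1·115 + 69   → row D = row B − 1·row C = (69, −1, 2)   [check: −1·299 + 2·184 = 69]
  115 = 1·69 + 46   → row E = row C − 1·row D = (46, 2, −3)   [check: 2·299 − 3·184 = 46]
  69 = 1·46 + 23   → row F = row D − 1·row E = (23, −3, 5)   [check: −3·299 + 5·184 = 23]
  46 = 2·23 + 0   → remainder 0, stop. gcd = 23 (last nonzero row F).
So gcd(184, 299) = 23, with Bézout identity −3·299 + 5·184 = 23. Containment (⊇): the Bézout identity exhibits 23 as an element of (184, 299), giving (23) ⊆ (184, 299). Containment (⊆): since 23 | 184 and 23 | 299 (184 = 23·8, 299 = 23·13), every Z-linear combination of 184 and 299 is divisible by 23, so (184, 299) ⊆ (23). Therefore (184, 299) = (23), d = 23.

Final answer: (184, 299) = (23); d = 23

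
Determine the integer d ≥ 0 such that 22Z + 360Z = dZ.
(22, 360) = (2); d = 2

In the PID Z, (a, b) is generated by gcd(a, b). Compute gcd(360, 22) with the extended Euclidean algorithm, tracking rows (r, s, t) with s·360 + t·22 = r:
  row A: (360, 1, 0)   [1·360 + 0·22 = 360]
  row B: (22, 0, 1)   [0·360 + 1·22 = 22]
  360 = 16·22 + 8   → row C = row A − 16·row B = (8, 1, −16)   [check: 1·360 − 16·22 = 8]
  22 = 2·8 + 6   → row D = row B − 2·row C = (6, −2, 33)   [check: −2·360 + 33·22 = 6]
  8 = 1·6 + 2   → row E = row C − 1·row D = (2, 3, −49)   [check: 3·360 − 49·22 = 2]
  6 = 3·2 + 0   → remainder 0, stop. gcd = 2 (last nonzero row E).
So gcd(22, 360) = 2, with Bézout identity 3·360 − 49·22 = 2. Containment (⊇): the Bézout identity exhibits 2 as an element of (22, 360), giving (2) ⊆ (22, 360). Containment (⊆): since 2 | 22 and 2 | 360 (22 = 2·11, 360 = 2·180), every Z-linear combination of 22 and 360 is divisible by 2, so (22, 360) ⊆ (2). Therefore (22, 360) = (2), d = 2.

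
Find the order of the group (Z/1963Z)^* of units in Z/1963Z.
|(Z/1963Z)^*| = 1800

(Z/1963Z)^* consists of the classes a with gcd(a, 1963) = 1, so its order is φ(1963). φ is multiplicative, with φ(p^e) = p^e − p^(e−1). Factorise 1963 = 13 · 151. Then
  φ(1963) = (13 − 1) · (151 − 1) = 12 · 150 = 1800.
Thus |(Z/1963Z)^*| = 1800.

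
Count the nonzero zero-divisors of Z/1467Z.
Z/1467Z has 494 nonzero zero-divisors

In Z/1467Z each nonzero element is either a unit (gcd with 1467 is 1) or a zero-divisor (gcd > 1). The number of units is φ(1467): factorise 1467 = 3^2 · 163, so φ(1467) = (3^2 − 3^1) · (163 − 1) = 6 · 162 = 972. The nonzero elements number 1467 − 1 = 1466. Hence the nonzero zero-divisors number 1466 − 972 = 494.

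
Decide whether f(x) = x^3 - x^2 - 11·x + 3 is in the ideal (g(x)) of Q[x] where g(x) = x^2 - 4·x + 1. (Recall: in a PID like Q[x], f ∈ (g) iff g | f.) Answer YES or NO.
In Q[x] the ideal (g) consists of all multiples of g, so f ∈ (g) iff g | f, i.e. iff the remainder of f on division by g is 0. Divide f by g (g is monic, so eliminate the leading term of the running remainder at each step):
  leading term x^3: subtract (x)·g(x) = x^3 - 4·x^2 + x, leaving 3·x^2 - 12·x + 3
  leading term 3·x^2: subtract (3)·g(x) = 3·x^2 - 12·x + 3, leaving 0
The remainder is 0, so f(x) = g(x) · h(x) with h(x) = x + 3. Hence g | f, i.e. f ∈ (g).

Final answer: YES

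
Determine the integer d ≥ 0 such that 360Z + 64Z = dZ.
In the PID Z, (a, b) is generated by gcd(a, b). Compute gcd(360, 64) with the extended Euclidean algorithm, tracking rows (r, s, t) with s·360 + t·64 = r:
  row A: (360, 1, 0)   [1·360 + 0·64 = 360]
  row B: (64, 0, 1)   [0·360 + 1·64 = 64]
  360 = 5·64 + 40   → row C = row A − 5·row B = (40, 1, −5)   [check: 1·360 − 5·64 = 40]
  64 = 1·40 + 24   → row D = row B − 1·row C = (24, −1, 6)   [check: −1·360 + 6·64 = 24]
  40 = 1·24 + 16   → row E = row C − 1·row D = (16, 2, −11)   [check: 2·360 − 11·64 = 16]
  24 = 1·16 + 8   → row F = row D − 1·row E = (8, −3, 17)   [check: −3·360 + 17·64 = 8]
  16 = 2·8 + 0   → remainder 0, stop. gcd = 8 (last nonzero row F).
So gcd(360, 64) = 8, with Bézout identity −3·360 + 17·64 = 8. Containment (⊇): the Bézout identity exhibits 8 as an element of (360, 64), giving (8) ⊆ (360, 64). Containment (⊆): since 8 | 360 and 8 | 64 (360 = 8·45, 64 = 8·8), every Z-linear combination of 360 and 64 is divisible by 8, so (360, 64) ⊆ (8). Therefore (360, 64) = (8), d = 8.

Final answer: (360, 64) = (8); d = 8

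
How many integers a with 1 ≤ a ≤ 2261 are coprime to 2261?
The number of a ∈ {1, ..., 2261} with gcd(a, 2261) = 1 is by definition Euler's totient φ(2261). φ is multiplicative, with φ(p^e) = p^e − p^(e−1). Factorise 2261 = 7 · 17 · 19. Then
  φ(2261) = (7 − 1) · (17 − 1) · (19 − 1) = 6 · 16 · 18 = 1728.
So there are 1728 such integers.

Final answer: 1728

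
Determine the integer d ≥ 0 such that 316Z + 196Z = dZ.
In the PID Z, (a, b) is generated by gcd(a, b). Compute gcd(316, 196) with the extended Euclidean algorithm, tracking rows (r, s, t) with s·316 + t·196 = r:
  row A: (316, 1, 0)   [1·316 + 0·196 = 316]
  row B: (196, 0, 1)   [0·316 + 1·196 = 196]
  316 = 1·196 + 120   → row C = row A − 1·row B = (120, 1, −1)   [check: 1·316 − 1·196 = 120]
  196 = 1·120 + 76   → row D = row B − 1·row C = (76, −1, 2)   [check: −1·316 + 2·196 = 76]
  120 = 1·76 + 44   → row E = row C − 1·row D = (44, 2, −3)   [check: 2·316 − 3·196 = 44]
  76 = 1·44 + 32   → row F = row D − 1·row E = (32, −3, 5)   [check: −3·316 + 5·196 = 32]
  44 = 1·32 + 12   → row G = row E − 1·row F = (12, 5, −8)   [check: 5·316 − 8·196 = 12]
  32 = 2·12 + 8   → row H = row F − 2·row G = (8, −13, 21)   [check: −13·316 + 21·196 = 8]
  12 = 1·8 + 4   → row I = row G − 1·row H = (4, 18, −29)   [check: 18·316 − 29·196 = 4]
  8 = 2·4 + 0   → remainder 0, stop. gcd = 4 (last nonzero row I).
So gcd(316, 196) = 4, with Bézout identity 18·316 − 29·196 = 4. Containment (⊇): the Bézout identity exhibits 4 as an element of (316, 196), giving (4) ⊆ (316, 196). Containment (⊆): since 4 | 316 and 4 | 196 (316 = 4·79, 196 = 4·49), every Z-linear combination of 316 and 196 is divisible by 4, so (316, 196) ⊆ (4). Therefore (316, 196) = (4), d = 4.

Final answer: (316, 196) = (4); d = 4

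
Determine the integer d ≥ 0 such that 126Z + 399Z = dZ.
In the PID Z, (a, b) is generated by gcd(a, b). Compute gcd(399, 126) with the extended Euclidean algorithm, tracking rows (r, s, t) with s·399 + t·126 = r:
  row A: (399, 1, 0)   [1·399 + 0·126 = 399]
  row B: (126, 0, 1)   [0·399 + 1·126 = 126]
  399 = 3·126 + 21   → row C = row A − 3·row B = (21, 1, −3)   [check: 1·399 − 3·126 = 21]
  126 = 6·21 + 0   → remainder 0, stop. gcd = 21 (last nonzero row C).
So gcd(126, 399) = 21, with Bézout identity 1·399 − 3·126 = 21. Containment (⊇): the Bézout identity exhibits 21 as an element of (126, 399), giving (21) ⊆ (126, 399). Containment (⊆): since 21 | 126 and 21 | 399 (126 = 21·6, 399 = 21·19), every Z-linear combination of 126 and 399 is divisible by 21, so (126, 399) ⊆ (21). Therefore (126, 399) = (21), d = 21.

Final answer: (126, 399) = (21); d = 21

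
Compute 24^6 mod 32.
Use repeated squaring. Binary(6) = 110. Walk through the bits of the exponent 6 left-to-right: at each bit after the leading one, square the running value, then multiply by 24 if the bit is 1 (always reducing mod 32):
  bit 1 = 1 (leading): start with 24.
  bit 2 = 1: square 24^2 = 576 ≡ 0; bit is 1, so multiply 0·24 = 0 (mod 32).
  bit 3 = 0: square 0^2 = 0 (mod 32).
Final value: 24^6 ≡ 0 (mod 32).

Final answer: 0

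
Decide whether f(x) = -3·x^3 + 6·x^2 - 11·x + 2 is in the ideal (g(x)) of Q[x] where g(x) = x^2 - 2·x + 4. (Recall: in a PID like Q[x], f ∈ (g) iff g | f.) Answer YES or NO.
NO

In Q[x] the ideal (g) consists of all multiples of g, so f ∈ (g) iff g | f, i.e. iff the remainder of f on division by g is 0. Divide f by g (g is monic, so eliminate the leading term of the running remainder at each step):
  leading term -3·x^3: subtract (-3·x)·g(x) = -3·x^3 + 6·x^2 - 12·x, leaving x + 2
The remainder r(x) = x + 2 ≠ 0 (and deg r < deg g), so g ∤ f, i.e. f ∉ (g).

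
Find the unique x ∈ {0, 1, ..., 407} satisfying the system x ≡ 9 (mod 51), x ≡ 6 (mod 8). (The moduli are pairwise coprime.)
x ≡ 366 (mod 408); the representative in [0, 408) is 366

The moduli 51, 8 are pairwise coprime, so by the CRT there is a unique solution mod 51·8 = 408.
Solve by successive substitution. Start with x ≡ 9 (mod 51).
  Combine with x ≡ 6 (mod 8): write x = 9 + 51·t and require 9 + 51·t ≡ 6 (mod 8), i.e. 51·t ≡ 6 − 9 ≡ 5 (mod 8). Since 51^(−1) ≡ 3 (mod 8) (51 ≡ 3 (mod 8)), t ≡ 3·5 ≡ 7 (mod 8). So x ≡ 9 + 51·7 = 366 (mod 408).
Unique solution in [0, 408): x = 366.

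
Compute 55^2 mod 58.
9

Use repeated squaring. Binary(2) = 10. Walk through the bits of the exponent 2 left-to-right: at each bit after the leading one, square the running value, then multiply by 55 if the bit is 1 (always reducing mod 58):
  bit 1 = 1 (leading): start with 55.
  bit 2 = 0: square 55^2 = 3025 ≡ 9 (mod 58).
Final value: 55^2 ≡ 9 (mod 58).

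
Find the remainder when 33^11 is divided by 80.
Use repeated squaring. Binary(11) = 1011. Walk through the bits of the exponent 11 left-to-right: at each bit after the leading one, square the running value, then multiply by 33 if the bit is 1 (always reducing mod 80):
  bit 1 = 1 (leading): start with 33.
  bit 2 = 0: square 33^2 = 1089 ≡ 49 (mod 80).
  bit 3 = 1: square 49^2 = 2401 ≡ 1; bit is 1, so multiply 1·33 = 33 (mod 80).
  bit 4 = 1: square 33^2 = 1089 ≡ 49; bit is 1, so multiply 49·33 = 1617 ≡ 17 (mod 80).
Final value: 33^11 ≡ 17 (mod 80).

Final answer: 17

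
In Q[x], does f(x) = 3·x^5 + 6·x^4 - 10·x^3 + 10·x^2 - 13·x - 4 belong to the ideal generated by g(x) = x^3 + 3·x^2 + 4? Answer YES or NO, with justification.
NO

In Q[x] the ideal (g) consists of all multiples of g, so f ∈ (g) iff g | f, i.e. iff the remainder of f on division by g is 0. Divide f by g (g is monic, so eliminate the leading term of the running remainder at each step):
  leading term 3·x^5: subtract (3·x^2)·g(x) = 3·x^5 + 9·x^4 + 12·x^2, leaving -3·x^4 - 10·x^3 - 2·x^2 - 13·x - 4
  leading term -3·x^4: subtract (-3·x)·g(x) = -3·x^4 - 9·x^3 - 12·x, leaving -x^3 - 2·x^2 - x - 4
  leading term -x^3: subtract (-1)·g(x) = -x^3 - 3·x^2 - 4, leaving x^2 - x
The remainder r(x) = x^2 - x ≠ 0 (and deg r < deg g), so g ∤ f, i.e. f ∉ (g).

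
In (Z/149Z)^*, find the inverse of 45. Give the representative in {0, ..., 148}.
Apply the extended Euclidean algorithm to (149, 45), tracking rows (r, s, t) with s·149 + t·45 = r. Each division r_prev = q·r_cur + r_new produces the new row as (previous row) − q·(current row):
  row A: (149, 1, 0)   [1·149 + 0·45 = 149]
  row B: (45, 0, 1)   [0·149 + 1·45 = 45]
  149 = 3·45 + 14   → row C = row A − 3·row B = (14, 1, −3)   [check: 1·149 − 3·45 = 14]
  45 = 3·14 + 3   → row D = row B − 3·row C = (3, −3, 10)   [check: −3·149 + 10·45 = 3]
  14 = 4·3 + 2   → row E = row C − 4·row D = (2, 13, −43)   [check: 13·149 − 43·45 = 2]
  3 = 1·2 + 1   → row F = row D − 1·row E = (1, −16, 53)   [check: −16·149 + 53·45 = 1]
  2 = 2·1 + 0   → remainder 0, stop. gcd = 1 (last nonzero row F).
The gcd is 1, so 45 is invertible mod 149. The last nonzero row gives −16·149 + 53·45 = 1, so t = 53. So 45^(−1) ≡ 53 (mod 149). Verify: 45 · 53 = 2385 ≡ 1 (mod 149). ✓

Final answer: 45^(−1) ≡ 53 (mod 149)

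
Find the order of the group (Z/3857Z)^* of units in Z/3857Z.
|(Z/3857Z)^*| = 3024

(Z/3857Z)^* consists of the classes a with gcd(a, 3857) = 1, so its order is φ(3857). φ is multiplicative, with φ(p^e) = p^e − p^(e−1). Factorise 3857 = 7 · 19 · 29. Then
  φ(3857) = (7 − 1) · (19 − 1) · (29 − 1) = 6 · 18 · 28 = 3024.
Thus |(Z/3857Z)^*| = 3024.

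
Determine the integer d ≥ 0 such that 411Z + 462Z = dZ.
(411, 462) = (3); d = 3

In the PID Z, (a, b) is generated by gcd(a, b). Compute gcd(462, 411) with the extended Euclidean algorithm, tracking rows (r, s, t) with s·462 + t·411 = r:
  row A: (462, 1, 0)   [1·462 + 0·411 = 462]
  row B: (411, 0, 1)   [0·462 + 1·411 = 411]
  462 = 1·411 + 51   → row C = row A − 1·row B = (51, 1, −1)   [check: 1·462 − 1·411 = 51]
  411 = 8·51 + 3   → row D = row B − 8·row C = (3, −8, 9)   [check: −8·462 + 9·411 = 3]
  51 = 17·3 + 0   → remainder 0, stop. gcd = 3 (last nonzero row D).
So gcd(411, 462) = 3, with Bézout identity −8·462 + 9·411 = 3. Containment (⊇): the Bézout identity exhibits 3 as an element of (411, 462), giving (3) ⊆ (411, 462). Containment (⊆): since 3 | 411 and 3 | 462 (411 = 3·137, 462 = 3·154), every Z-linear combination of 411 and 462 is divisible by 3, so (411, 462) ⊆ (3). Therefore (411, 462) = (3), d = 3.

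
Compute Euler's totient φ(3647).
φ(3647) = 3120

φ is multiplicative, with φ(p^e) = p^e − p^(e−1). Factorise 3647 = 7 · 521. Then
  φ(3647) = (7 − 1) · (521 − 1) = 6 · 520 = 3120.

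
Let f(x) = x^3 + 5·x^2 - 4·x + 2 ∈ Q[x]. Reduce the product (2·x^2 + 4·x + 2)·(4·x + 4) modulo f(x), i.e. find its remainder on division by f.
First multiply in Q[x] without reducing: a · b = 8·x^3 + 24·x^2 + 24·x + 8. Now divide by f(x) = x^3 + 5·x^2 - 4·x + 2, eliminating the leading term at each step:
  leading term 8·x^3: subtract (8)·f(x) = 8·x^3 + 40·x^2 - 32·x + 16, leaving -16·x^2 + 56·x - 8
The degree is now < 3, so this is the remainder. Hence a · b ≡ -16·x^2 + 56·x - 8 in Q[x]/(f).

Final answer: a · b ≡ -16·x^2 + 56·x - 8 (mod f(x))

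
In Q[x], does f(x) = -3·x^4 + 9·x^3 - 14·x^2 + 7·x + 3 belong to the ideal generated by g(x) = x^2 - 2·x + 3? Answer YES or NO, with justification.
In Q[x] the ideal (g) consists of all multiples of g, so f ∈ (g) iff g | f, i.e. iff the remainder of f on division by g is 0. Divide f by g (g is monic, so eliminate the leading term of the running remainder at each step):
  leading term -3·x^4: subtract (-3·x^2)·g(x) = -3·x^4 + 6·x^3 - 9·x^2, leaving 3·x^3 - 5·x^2 + 7·x + 3
  leading term 3·x^3: subtract (3·x)·g(x) = 3·x^3 - 6·x^2 + 9·x, leaving x^2 - 2·x + 3
  leading term x^2: subtract (1)·g(x) = x^2 - 2·x + 3, leaving 0
The remainder is 0, so f(x) = g(x) · h(x) with h(x) = -3·x^2 + 3·x + 1. Hence g | f, i.e. f ∈ (g).

Final answer: YES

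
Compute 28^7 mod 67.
48

Use repeated squaring. Binary(7) = 111. Walk through the bits of the exponent 7 left-to-right: at each bit after the leading one, square the running value, then multiply by 28 if the bit is 1 (always reducing mod 67):
  bit 1 = 1 (leading): start with 28.
  bit 2 = 1: square 28^2 = 784 ≡ 47; bit is 1, so multiply 47·28 = 1316 ≡ 43 (mod 67).
  bit 3 = 1: square 43^2 = 1849 ≡ 40; bit is 1, so multiply 40·28 = 1120 ≡ 48 (mod 67).
Final value: 28^7 ≡ 48 (mod 67).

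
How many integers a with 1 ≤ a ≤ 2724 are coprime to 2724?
The number of a ∈ {1, ..., 2724} with gcd(a, 2724) = 1 is by definition Euler's totient φ(2724). φ is multiplicative, with φ(p^e) = p^e − p^(e−1). Factorise 2724 = 2^2 · 3 · 227. Then
  φ(2724) = (2^2 − 2^1) · (3 − 1) · (227 − 1) = 2 · 2 · 226 = 904.
So there are 904 such integers.

Final answer: 904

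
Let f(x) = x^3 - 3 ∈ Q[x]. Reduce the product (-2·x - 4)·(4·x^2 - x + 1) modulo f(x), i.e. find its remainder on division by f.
First multiply in Q[x] without reducing: a · b = -8·x^3 - 14·x^2 + 2·x - 4. Now divide by f(x) = x^3 - 3, eliminating the leading term at each step:
  leading term -8·x^3: subtract (-8)·f(x) = 24 - 8·x^3, leaving -14·x^2 + 2·x - 28
The degree is now < 3, so this is the remainder. Hence a · b ≡ -14·x^2 + 2·x - 28 in Q[x]/(f).

Final answer: a · b ≡ -14·x^2 + 2·x - 28 (mod f(x))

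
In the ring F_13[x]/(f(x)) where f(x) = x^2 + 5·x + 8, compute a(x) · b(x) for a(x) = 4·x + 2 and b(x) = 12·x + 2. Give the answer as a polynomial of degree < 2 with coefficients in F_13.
a · b ≡ 10 (mod f(x))

Multiply as integer polynomials: a · b = 48·x^2 + 32·x + 4. Reducing coefficients mod 13: a · b ≡ 9·x^2 + 6·x + 4. Now divide by f(x) = x^2 + 5·x + 8 in F_13[x], eliminating the leading term at each step:
  leading term 9·x^2: subtract (9)·f(x) = 9·x^2 + 6·x + 7, leaving 10 (coefficients mod 13)
The degree is now < 2, so this is the remainder. Hence a · b ≡ 10 in F_13[x]/(f).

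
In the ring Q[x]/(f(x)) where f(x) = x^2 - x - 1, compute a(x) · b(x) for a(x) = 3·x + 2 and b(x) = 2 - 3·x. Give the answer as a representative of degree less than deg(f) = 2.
First multiply in Q[x] without reducing: a · b = 4 - 9·x^2. Now divide by f(x) = x^2 - x - 1, eliminating the leading term at each step:
  leading term -9·x^2: subtract (-9)·f(x) = -9·x^2 + 9·x + 9, leaving -9·x - 5
The degree is now < 2, so this is the remainder. Hence a · b ≡ -9·x - 5 in Q[x]/(f).

Final answer: a · b ≡ -9·x - 5 (mod f(x))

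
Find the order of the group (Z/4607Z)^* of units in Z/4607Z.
|(Z/4607Z)^*| = 4320

(Z/4607Z)^* consists of the classes a with gcd(a, 4607) = 1, so its order is φ(4607). φ is multiplicative, with φ(p^e) = p^e − p^(e−1). Factorise 4607 = 17 · 271. Then
  φ(4607) = (17 − 1) · (271 − 1) = 16 · 270 = 4320.
Thus |(Z/4607Z)^*| = 4320.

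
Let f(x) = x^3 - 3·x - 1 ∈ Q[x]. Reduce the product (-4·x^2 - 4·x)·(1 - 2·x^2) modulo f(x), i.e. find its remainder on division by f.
First multiply in Q[x] without reducing: a · b = 8·x^4 + 8·x^3 - 4·x^2 - 4·x. Now divide by f(x) = x^3 - 3·x - 1, eliminating the leading term at each step:
  leading term 8·x^4: subtract (8·x)·f(x) = 8·x^4 - 24·x^2 - 8·x, leaving 8·x^3 + 20·x^2 + 4·x
  leading term 8·x^3: subtract (8)·f(x) = 8·x^3 - 24·x - 8, leaving 20·x^2 + 28·x + 8
The degree is now < 3, so this is the remainder. Hence a · b ≡ 20·x^2 + 28·x + 8 in Q[x]/(f).

Final answer: a · b ≡ 20·x^2 + 28·x + 8 (mod f(x))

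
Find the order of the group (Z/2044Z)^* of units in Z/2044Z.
|(Z/2044Z)^*| = 864

(Z/2044Z)^* consists of the classes a with gcd(a, 2044) = 1, so its order is φ(2044). φ is multiplicative, with φ(p^e) = p^e − p^(e−1). Factorise 2044 = 2^2 · 7 · 73. Then
  φ(2044) = (2^2 − 2^1) · (7 − 1) · (73 − 1) = 2 · 6 · 72 = 864.
Thus |(Z/2044Z)^*| = 864.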